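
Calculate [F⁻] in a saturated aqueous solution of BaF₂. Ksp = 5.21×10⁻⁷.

1.01×10⁻² M

BaF₂(s) ⇌ Ba²⁺(aq) + 2 F⁻(aq)
With molar solubility s: [Ba²⁺] = s, [F⁻] = 2s.
Ksp = [Ba²⁺][F⁻]^2 = s · (2s)^2 = 4s^3 = 5.21×10⁻⁷
s = 5.07×10⁻³ mol/L
[F⁻] = 2s = 1.01×10⁻² mol/L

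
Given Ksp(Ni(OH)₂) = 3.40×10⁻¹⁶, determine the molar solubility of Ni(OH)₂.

4.40×10⁻⁶ M

Ni(OH)₂(s) ⇌ Ni²⁺(aq) + 2 OH⁻(aq)
Call the molar solubility s, so that [Ni²⁺] = s and [OH⁻] = 2s.
Ksp = [Ni²⁺][OH⁻]^2 = s · (2s)^2 = 4s^3
4s^3 = 3.40×10⁻¹⁶  ⇒  s^3 = 8.50×10⁻¹⁷
s = (8.50×10⁻¹⁷)^(1/3) = 4.40×10⁻⁶ mol/L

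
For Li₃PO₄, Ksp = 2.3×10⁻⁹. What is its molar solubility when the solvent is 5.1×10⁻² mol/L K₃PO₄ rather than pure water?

1.2×10⁻³ M

Li₃PO₄(s) ⇌ 3 Li⁺(aq) + PO₄³⁻(aq)
Let s be the solubility of Li₃PO₄ here. The common ion gives [PO₄³⁻] ≈ 5.1×10⁻² mol/L, and [Li⁺] = 3s.
Ksp = [Li⁺]^3[PO₄³⁻] = (3s)^3(5.1×10⁻²)
(3s)^3 = 2.3×10⁻⁹ / (5.1×10⁻²) = 4.5×10⁻⁸
s = 1.2×10⁻³ mol/L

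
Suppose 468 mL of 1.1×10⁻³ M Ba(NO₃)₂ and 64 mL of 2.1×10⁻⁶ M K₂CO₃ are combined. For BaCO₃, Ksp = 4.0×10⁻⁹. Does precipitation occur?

No

The combined volume is 532 mL.
[Ba²⁺] = (1.1×10⁻³)(468)/532 = 9.7×10⁻⁴ M
[CO₃²⁻] = (2.1×10⁻⁶)(64)/532 = 2.5×10⁻⁷ M
Q = [Ba²⁺][CO₃²⁻] = 2.4×10⁻¹⁰
Q = 2.4×10⁻¹⁰ < Ksp = 4.0×10⁻⁹, so the solution is unsaturated and no precipitate forms.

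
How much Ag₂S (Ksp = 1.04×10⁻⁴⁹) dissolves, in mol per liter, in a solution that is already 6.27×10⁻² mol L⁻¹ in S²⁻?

Ag₂S(s) ⇌ 2 Ag⁺(aq) + S²⁻(aq)
With S²⁻ already at 6.27×10⁻² mol L⁻¹ and s small, take [S²⁻] ≈ 6.27×10⁻² mol L⁻¹ and [Ag⁺] = 2s.
Ksp = [Ag⁺]^2[S²⁻] = (2s)^2(6.27×10⁻²)
(2s)^2 = 1.04×10⁻⁴⁹ / (6.27×10⁻²) = 1.66×10⁻⁴⁸
s = 6.44×10⁻²⁵ mol L⁻¹

6.44×10⁻²⁵ M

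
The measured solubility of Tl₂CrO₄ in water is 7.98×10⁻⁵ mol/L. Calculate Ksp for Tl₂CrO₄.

Ksp = 2.03×10⁻¹²

Tl₂CrO₄(s) ⇌ 2 Tl⁺(aq) + CrO₄²⁻(aq)
With molar solubility s: [Tl⁺] = 2s, [CrO₄²⁻] = s.
Ksp = [Tl⁺]^2[CrO₄²⁻] = (2s)^2 · s = 4s^3
Ksp = 4 × (7.98×10⁻⁵)^3 = 2.03×10⁻¹²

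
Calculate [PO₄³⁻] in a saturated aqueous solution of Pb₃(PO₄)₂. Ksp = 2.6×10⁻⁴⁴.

1.5×10⁻⁹ M

Pb₃(PO₄)₂(s) ⇌ 3 Pb²⁺(aq) + 2 PO₄³⁻(aq)
For each mole of Pb₃(PO₄)₂ that dissolves per liter, [Pb²⁺] = 3s and [PO₄³⁻] = 2s; let s denote this solubility.
Ksp = [Pb²⁺]^3[PO₄³⁻]^2 = (3s)^3 · (2s)^2 = 108s^5 = 2.6×10⁻⁴⁴
s = 7.5×10⁻¹⁰ mol L⁻¹
[PO₄³⁻] = 2s = 1.5×10⁻⁹ mol L⁻¹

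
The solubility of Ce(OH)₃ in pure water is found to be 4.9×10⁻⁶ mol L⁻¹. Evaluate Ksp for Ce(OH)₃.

Ksp = 1.6×10⁻²⁰

Ce(OH)₃(s) ⇌ Ce³⁺(aq) + 3 OH⁻(aq)
If s mol/L of Ce(OH)₃ dissolves, [Ce³⁺] = s and [OH⁻] = 3s.
Ksp = [Ce³⁺][OH⁻]^3 = s · (3s)^3 = 27s^4
Ksp = 27 × (4.9×10⁻⁶)^4 = 1.6×10⁻²⁰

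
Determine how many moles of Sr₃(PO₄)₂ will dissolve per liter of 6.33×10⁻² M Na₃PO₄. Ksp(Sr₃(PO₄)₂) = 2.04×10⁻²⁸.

Sr₃(PO₄)₂(s) ⇌ 3 Sr²⁺(aq) + 2 PO₄³⁻(aq)
The solution already contains PO₄³⁻ at 6.33×10⁻² M. Let s be the molar solubility of Sr₃(PO₄)₂.
[PO₄³⁻] ≈ 6.33×10⁻² M (common ion dominates); [Sr²⁺] = 3s.
Ksp = [Sr²⁺]^3[PO₄³⁻]^2 = (3s)^3(6.33×10⁻²)^2
(3s)^3 = 2.04×10⁻²⁸ / (6.33×10⁻²)^2 = 5.09×10⁻²⁶
s = 1.24×10⁻⁹ M

1.24×10⁻⁹ M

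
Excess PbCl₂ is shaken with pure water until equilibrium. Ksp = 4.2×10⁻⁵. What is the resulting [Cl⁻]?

4.4×10⁻² M

PbCl₂(s) ⇌ Pb²⁺(aq) + 2 Cl⁻(aq)
With molar solubility s: [Pb²⁺] = s, [Cl⁻] = 2s.
Ksp = [Pb²⁺][Cl⁻]^2 = s · (2s)^2 = 4s^3 = 4.2×10⁻⁵
s = 2.2×10⁻² mol/L
[Cl⁻] = 2s = 4.4×10⁻² mol/L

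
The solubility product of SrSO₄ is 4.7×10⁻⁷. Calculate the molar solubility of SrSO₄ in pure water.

6.9×10⁻⁴ M

SrSO₄(s) ⇌ Sr²⁺(aq) + SO₄²⁻(aq)
Let s be the molar solubility. Then [Sr²⁺] = s and [SO₄²⁻] = s.
Ksp = [Sr²⁺][SO₄²⁻] = s · s = s^2
s^2 = 4.7×10⁻⁷
s = 6.9×10⁻⁴ M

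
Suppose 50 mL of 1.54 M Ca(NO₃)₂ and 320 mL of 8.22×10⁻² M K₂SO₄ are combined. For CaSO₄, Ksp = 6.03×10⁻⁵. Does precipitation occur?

Yes

Total volume after mixing = 50 + 320 = 370 mL.
[Ca²⁺] = (1.54)(50)/370 = 0.208 M
[SO₄²⁻] = (8.22×10⁻²)(320)/370 = 7.11×10⁻² M
Q = [Ca²⁺][SO₄²⁻] = 1.48×10⁻²
Because Q > Ksp (1.48×10⁻² vs 6.03×10⁻⁵), a precipitate of CaSO₄ forms.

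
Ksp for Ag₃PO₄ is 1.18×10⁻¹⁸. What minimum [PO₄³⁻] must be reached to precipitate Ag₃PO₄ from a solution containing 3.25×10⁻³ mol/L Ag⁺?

The threshold for precipitation is Q = Ksp.
Ag₃PO₄(s) ⇌ 3 Ag⁺(aq) + PO₄³⁻(aq)
Ksp = [Ag⁺]^3[PO₄³⁻] = [PO₄³⁻](3.25×10⁻³)^3
[PO₄³⁻] = 1.18×10⁻¹⁸ / (3.25×10⁻³)^3 = 3.44×10⁻¹¹
[PO₄³⁻] = 3.44×10⁻¹¹ mol/L

3.44×10⁻¹¹ M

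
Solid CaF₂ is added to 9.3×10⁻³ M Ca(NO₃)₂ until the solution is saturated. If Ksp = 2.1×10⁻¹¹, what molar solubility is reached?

2.4×10⁻⁵ M

CaF₂(s) ⇌ Ca²⁺(aq) + 2 F⁻(aq)
The solution already contains Ca²⁺ at 9.3×10⁻³ M. Let s be the molar solubility of CaF₂.
[Ca²⁺] ≈ 9.3×10⁻³ M (common ion dominates); [F⁻] = 2s.
Ksp = [Ca²⁺][F⁻]^2 = (9.3×10⁻³)(2s)^2
(2s)^2 = 2.1×10⁻¹¹ / (9.3×10⁻³) = 2.3×10⁻⁹
s = 2.4×10⁻⁵ M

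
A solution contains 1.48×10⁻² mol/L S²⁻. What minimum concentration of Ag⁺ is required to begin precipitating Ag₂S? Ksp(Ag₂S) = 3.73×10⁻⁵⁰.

Precipitation begins when Q = Ksp.
Ag₂S(s) ⇌ 2 Ag⁺(aq) + S²⁻(aq)
Ksp = [Ag⁺]^2[S²⁻] = [Ag⁺]^2(1.48×10⁻²)
[Ag⁺]^2 = 3.73×10⁻⁵⁰ / (1.48×10⁻²) = 2.52×10⁻⁴⁸
[Ag⁺] = 1.59×10⁻²⁴ mol/L

1.59×10⁻²⁴ M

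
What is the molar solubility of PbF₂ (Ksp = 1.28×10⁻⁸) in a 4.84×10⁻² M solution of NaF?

PbF₂(s) ⇌ Pb²⁺(aq) + 2 F⁻(aq)
Let s be the solubility of PbF₂ here. The common ion gives [F⁻] ≈ 4.84×10⁻² M, and [Pb²⁺] = s.
Ksp = [Pb²⁺][F⁻]^2 = s(4.84×10⁻²)^2
s = 1.28×10⁻⁸ / (4.84×10⁻²)^2 = 5.46×10⁻⁶
s = 5.46×10⁻⁶ M

5.46×10⁻⁶ M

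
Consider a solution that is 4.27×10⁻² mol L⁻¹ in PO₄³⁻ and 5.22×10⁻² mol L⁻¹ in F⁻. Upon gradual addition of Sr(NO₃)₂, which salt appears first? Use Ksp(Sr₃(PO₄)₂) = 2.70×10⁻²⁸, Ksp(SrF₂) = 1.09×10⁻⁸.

Precipitation begins when Q = Ksp.
For Sr₃(PO₄)₂: [Sr²⁺] = (Ksp/[PO₄³⁻]^2)^(1/3) = 5.29×10⁻⁹ mol L⁻¹
For SrF₂: [Sr²⁺] = (Ksp/[F⁻]^2) = 4.00×10⁻⁶ mol L⁻¹
The smaller threshold [Sr²⁺] is reached first, so Sr₃(PO₄)₂ precipitates first.

Sr₃(PO₄)₂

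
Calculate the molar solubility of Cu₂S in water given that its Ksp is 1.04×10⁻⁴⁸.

6.38×10⁻¹⁷ M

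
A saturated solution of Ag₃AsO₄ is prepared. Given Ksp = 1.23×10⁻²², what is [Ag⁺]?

Ag₃AsO₄(s) ⇌ 3 Ag⁺(aq) + AsO₄³⁻(aq)
With molar solubility s: [Ag⁺] = 3s, [AsO₄³⁻] = s.
Ksp = [Ag⁺]^3[AsO₄³⁻] = (3s)^3 · s = 27s^4 = 1.23×10⁻²²
s = 1.46×10⁻⁶ mol L⁻¹
[Ag⁺] = 3s = 4.38×10⁻⁶ mol L⁻¹

4.38×10⁻⁶ M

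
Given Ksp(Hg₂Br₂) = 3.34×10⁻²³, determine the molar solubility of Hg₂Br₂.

Hg₂Br₂(s) ⇌ Hg₂²⁺(aq) + 2 Br⁻(aq)
Call the molar solubility s, so that [Hg₂²⁺] = s and [Br⁻] = 2s.
Ksp = [Hg₂²⁺][Br⁻]^2 = s · (2s)^2 = 4s^3
4s^3 = 3.34×10⁻²³  ⇒  s^3 = 8.35×10⁻²⁴
s = (8.35×10⁻²⁴)^(1/3) = 2.03×10⁻⁸ M

2.03×10⁻⁸ M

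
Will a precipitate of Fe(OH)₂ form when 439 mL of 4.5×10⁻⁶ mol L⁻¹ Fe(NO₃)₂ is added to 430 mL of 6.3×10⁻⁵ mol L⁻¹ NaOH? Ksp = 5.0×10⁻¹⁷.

After mixing, V = 439 mL + 430 mL = 869 mL.
[Fe²⁺] = (4.5×10⁻⁶)(439)/869 = 2.3×10⁻⁶ mol L⁻¹
[OH⁻] = (6.3×10⁻⁵)(430)/869 = 3.1×10⁻⁵ mol L⁻¹
Q = [Fe²⁺][OH⁻]^2 = 2.2×10⁻¹⁵
Since Q (2.2×10⁻¹⁵) exceeds Ksp (5.0×10⁻¹⁷), Fe(OH)₂ will precipitate.

Yes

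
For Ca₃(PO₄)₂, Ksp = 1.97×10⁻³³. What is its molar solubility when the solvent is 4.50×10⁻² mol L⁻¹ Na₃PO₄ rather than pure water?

3.30×10⁻¹¹ M

Ca₃(PO₄)₂(s) ⇌ 3 Ca²⁺(aq) + 2 PO₄³⁻(aq)
Let s be the solubility of Ca₃(PO₄)₂ here. The common ion gives [PO₄³⁻] ≈ 4.50×10⁻² mol L⁻¹, and [Ca²⁺] = 3s.
Ksp = [Ca²⁺]^3[PO₄³⁻]^2 = (3s)^3(4.50×10⁻²)^2
(3s)^3 = 1.97×10⁻³³ / (4.50×10⁻²)^2 = 9.73×10⁻³¹
s = 3.30×10⁻¹¹ mol L⁻¹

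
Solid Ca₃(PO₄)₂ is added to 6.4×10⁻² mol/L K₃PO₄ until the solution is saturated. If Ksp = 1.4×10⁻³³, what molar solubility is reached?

2.3×10⁻¹¹ M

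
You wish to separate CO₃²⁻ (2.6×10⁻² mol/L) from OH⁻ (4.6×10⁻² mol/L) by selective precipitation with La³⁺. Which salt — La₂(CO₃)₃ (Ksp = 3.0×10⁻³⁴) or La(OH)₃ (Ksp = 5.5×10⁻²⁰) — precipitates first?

La(OH)₃

Precipitation begins when Q = Ksp.
For La₂(CO₃)₃: [La³⁺] = (Ksp/[CO₃²⁻]^3)^(1/2) = 4.1×10⁻¹⁵ mol/L
For La(OH)₃: [La³⁺] = (Ksp/[OH⁻]^3) = 5.7×10⁻¹⁶ mol/L
Since La(OH)₃ needs less La³⁺ to reach saturation, it precipitates first.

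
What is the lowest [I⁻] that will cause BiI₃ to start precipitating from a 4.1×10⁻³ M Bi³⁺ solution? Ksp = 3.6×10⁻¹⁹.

4.4×10⁻⁶ M

Precipitation begins when Q = Ksp.
BiI₃(s) ⇌ Bi³⁺(aq) + 3 I⁻(aq)
Ksp = [Bi³⁺][I⁻]^3 = [I⁻]^3(4.1×10⁻³)
[I⁻]^3 = 3.6×10⁻¹⁹ / (4.1×10⁻³) = 8.8×10⁻¹⁷
[I⁻] = 4.4×10⁻⁶ M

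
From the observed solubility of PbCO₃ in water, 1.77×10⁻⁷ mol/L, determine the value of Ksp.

Ksp = 3.13×10⁻¹⁴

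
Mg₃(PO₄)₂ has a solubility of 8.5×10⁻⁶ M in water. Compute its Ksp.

Mg₃(PO₄)₂(s) ⇌ 3 Mg²⁺(aq) + 2 PO₄³⁻(aq)
Call the molar solubility s, so that [Mg²⁺] = 3s and [PO₄³⁻] = 2s.
Ksp = [Mg²⁺]^3[PO₄³⁻]^2 = (3s)^3 · (2s)^2 = 108s^5
Ksp = 108 × (8.5×10⁻⁶)^5 = 4.8×10⁻²⁴

Ksp = 4.8×10⁻²⁴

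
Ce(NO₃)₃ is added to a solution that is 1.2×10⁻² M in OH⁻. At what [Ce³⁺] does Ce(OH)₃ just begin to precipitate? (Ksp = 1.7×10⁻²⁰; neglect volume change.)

9.8×10⁻¹⁵ M

A salt starts to precipitate once the ion product Q reaches its Ksp.
Ce(OH)₃(s) ⇌ Ce³⁺(aq) + 3 OH⁻(aq)
Ksp = [Ce³⁺][OH⁻]^3 = [Ce³⁺](1.2×10⁻²)^3
[Ce³⁺] = 1.7×10⁻²⁰ / (1.2×10⁻²)^3 = 9.8×10⁻¹⁵
[Ce³⁺] = 9.8×10⁻¹⁵ M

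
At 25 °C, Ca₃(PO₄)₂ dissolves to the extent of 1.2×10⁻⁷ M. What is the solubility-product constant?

Ksp = 2.7×10⁻³³

Ca₃(PO₄)₂(s) ⇌ 3 Ca²⁺(aq) + 2 PO₄³⁻(aq)
Let s be the molar solubility. Then [Ca²⁺] = 3s and [PO₄³⁻] = 2s.
Ksp = [Ca²⁺]^3[PO₄³⁻]^2 = (3s)^3 · (2s)^2 = 108s^5
Ksp = 108 × (1.2×10⁻⁷)^5 = 2.7×10⁻³³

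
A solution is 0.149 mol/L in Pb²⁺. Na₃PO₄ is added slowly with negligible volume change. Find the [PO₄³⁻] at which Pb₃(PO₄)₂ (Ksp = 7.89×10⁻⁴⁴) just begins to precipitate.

4.88×10⁻²¹ M

The threshold for precipitation is Q = Ksp.
Pb₃(PO₄)₂(s) ⇌ 3 Pb²⁺(aq) + 2 PO₄³⁻(aq)
Ksp = [Pb²⁺]^3[PO₄³⁻]^2 = [PO₄³⁻]^2(0.149)^3
[PO₄³⁻]^2 = 7.89×10⁻⁴⁴ / (0.149)^3 = 2.39×10⁻⁴¹
[PO₄³⁻] = 4.88×10⁻²¹ mol/L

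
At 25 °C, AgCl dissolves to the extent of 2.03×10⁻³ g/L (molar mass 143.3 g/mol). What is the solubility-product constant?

Molar solubility s = (2.03×10⁻³ g/L) / (143.3 g/mol) = 1.4166×10⁻⁵ mol/L
AgCl(s) ⇌ Ag⁺(aq) + Cl⁻(aq)
With molar solubility s: [Ag⁺] = s, [Cl⁻] = s.
Ksp = [Ag⁺][Cl⁻] = s · s = s^2
Ksp = (1.4166×10⁻⁵)^2 = 2.01×10⁻¹⁰

Ksp = 2.01×10⁻¹⁰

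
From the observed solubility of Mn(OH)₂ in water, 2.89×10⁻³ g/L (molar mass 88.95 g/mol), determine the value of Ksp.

Convert to molarity: s = 2.89×10⁻³ / 88.95 = 3.2490×10⁻⁵ mol/L
Mn(OH)₂(s) ⇌ Mn²⁺(aq) + 2 OH⁻(aq)
If s mol/L of Mn(OH)₂ dissolves, [Mn²⁺] = s and [OH⁻] = 2s.
Ksp = [Mn²⁺][OH⁻]^2 = s · (2s)^2 = 4s^3
Ksp = 4 × (3.2490×10⁻⁵)^3 = 1.37×10⁻¹³

Ksp = 1.37×10⁻¹³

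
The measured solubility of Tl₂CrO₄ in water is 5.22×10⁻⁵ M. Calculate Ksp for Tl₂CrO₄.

Ksp = 5.69×10⁻¹³

Tl₂CrO₄(s) ⇌ 2 Tl⁺(aq) + CrO₄²⁻(aq)
If s mol/L of Tl₂CrO₄ dissolves, [Tl⁺] = 2s and [CrO₄²⁻] = s.
Ksp = [Tl⁺]^2[CrO₄²⁻] = (2s)^2 · s = 4s^3
Ksp = 4 × (5.22×10⁻⁵)^3 = 5.69×10⁻¹³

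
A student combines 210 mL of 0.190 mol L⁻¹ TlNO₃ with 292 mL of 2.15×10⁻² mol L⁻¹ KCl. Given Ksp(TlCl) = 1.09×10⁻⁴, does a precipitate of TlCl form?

Yes

Total volume after mixing = 210 + 292 = 502 mL.
[Tl⁺] = (0.190)(210)/502 = 7.95×10⁻² mol L⁻¹
[Cl⁻] = (2.15×10⁻²)(292)/502 = 1.25×10⁻² mol L⁻¹
Q = [Tl⁺][Cl⁻] = 9.94×10⁻⁴
Q = 9.94×10⁻⁴ > Ksp = 1.09×10⁻⁴, so the solution is supersaturated and TlCl precipitates.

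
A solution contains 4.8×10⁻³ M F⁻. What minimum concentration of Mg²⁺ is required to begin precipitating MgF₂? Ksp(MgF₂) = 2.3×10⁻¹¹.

1.0×10⁻⁶ M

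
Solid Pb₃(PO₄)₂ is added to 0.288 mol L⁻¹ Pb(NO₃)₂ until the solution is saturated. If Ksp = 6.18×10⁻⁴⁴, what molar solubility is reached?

Pb₃(PO₄)₂(s) ⇌ 3 Pb²⁺(aq) + 2 PO₄³⁻(aq)
With Pb²⁺ already at 0.288 mol L⁻¹ and s small, take [Pb²⁺] ≈ 0.288 mol L⁻¹ and [PO₄³⁻] = 2s.
Ksp = [Pb²⁺]^3[PO₄³⁻]^2 = (0.288)^3(2s)^2
(2s)^2 = 6.18×10⁻⁴⁴ / (0.288)^3 = 2.59×10⁻⁴²
s = 8.04×10⁻²² mol L⁻¹

8.04×10⁻²² M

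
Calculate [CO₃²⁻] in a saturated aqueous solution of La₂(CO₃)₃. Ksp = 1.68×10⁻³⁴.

2.07×10⁻⁷ M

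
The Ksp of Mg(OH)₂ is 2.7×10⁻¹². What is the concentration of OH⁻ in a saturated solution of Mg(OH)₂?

Mg(OH)₂(s) ⇌ Mg²⁺(aq) + 2 OH⁻(aq)
With molar solubility s: [Mg²⁺] = s, [OH⁻] = 2s.
Ksp = [Mg²⁺][OH⁻]^2 = s · (2s)^2 = 4s^3 = 2.7×10⁻¹²
s = 8.8×10⁻⁵ M
[OH⁻] = 2s = 1.8×10⁻⁴ M

1.8×10⁻⁴ M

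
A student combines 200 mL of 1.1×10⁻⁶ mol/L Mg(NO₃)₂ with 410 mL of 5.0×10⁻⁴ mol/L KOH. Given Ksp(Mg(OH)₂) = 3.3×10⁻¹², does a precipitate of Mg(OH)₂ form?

The combined volume is 610 mL.
[Mg²⁺] = (1.1×10⁻⁶)(200)/610 = 3.6×10⁻⁷ mol/L
[OH⁻] = (5.0×10⁻⁴)(410)/610 = 3.4×10⁻⁴ mol/L
Q = [Mg²⁺][OH⁻]^2 = 4.1×10⁻¹⁴
Q < Ksp (4.1×10⁻¹⁴ vs 3.3×10⁻¹²); the solution remains unsaturated and no precipitate forms.

No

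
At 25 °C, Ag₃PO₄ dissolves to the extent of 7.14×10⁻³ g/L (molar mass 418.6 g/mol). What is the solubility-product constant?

Ksp = 2.29×10⁻¹⁸

Convert to molarity: s = 7.14×10⁻³ / 418.6 = 1.7057×10⁻⁵ mol/L
Ag₃PO₄(s) ⇌ 3 Ag⁺(aq) + PO₄³⁻(aq)
For each mole of Ag₃PO₄ that dissolves per liter, [Ag⁺] = 3s and [PO₄³⁻] = s; let s denote this solubility.
Ksp = [Ag⁺]^3[PO₄³⁻] = (3s)^3 · s = 27s^4
Ksp = 27 × (1.7057×10⁻⁵)^4 = 2.29×10⁻¹⁸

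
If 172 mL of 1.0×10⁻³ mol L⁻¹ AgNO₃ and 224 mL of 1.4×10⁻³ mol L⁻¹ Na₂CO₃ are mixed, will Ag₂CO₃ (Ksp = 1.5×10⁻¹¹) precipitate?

Yes

After mixing, V = 172 mL + 224 mL = 396 mL.
[Ag⁺] = (1.0×10⁻³)(172)/396 = 4.3×10⁻⁴ mol L⁻¹
[CO₃²⁻] = (1.4×10⁻³)(224)/396 = 7.9×10⁻⁴ mol L⁻¹
Q = [Ag⁺]^2[CO₃²⁻] = 1.5×10⁻¹⁰
Q = 1.5×10⁻¹⁰ > Ksp = 1.5×10⁻¹¹, so the solution is supersaturated and Ag₂CO₃ precipitates.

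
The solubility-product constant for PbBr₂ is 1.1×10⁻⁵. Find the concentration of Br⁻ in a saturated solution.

2.8×10⁻² M

PbBr₂(s) ⇌ Pb²⁺(aq) + 2 Br⁻(aq)
If s mol/L of PbBr₂ dissolves, [Pb²⁺] = s and [Br⁻] = 2s.
Ksp = [Pb²⁺][Br⁻]^2 = s · (2s)^2 = 4s^3 = 1.1×10⁻⁵
s = 1.4×10⁻² M
[Br⁻] = 2s = 2.8×10⁻² M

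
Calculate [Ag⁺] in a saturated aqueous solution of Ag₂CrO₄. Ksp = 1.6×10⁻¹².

1.5×10⁻⁴ M

Ag₂CrO₄(s) ⇌ 2 Ag⁺(aq) + CrO₄²⁻(aq)
With molar solubility s: [Ag⁺] = 2s, [CrO₄²⁻] = s.
Ksp = [Ag⁺]^2[CrO₄²⁻] = (2s)^2 · s = 4s^3 = 1.6×10⁻¹²
s = 7.4×10⁻⁵ mol L⁻¹
[Ag⁺] = 2s = 1.5×10⁻⁴ mol L⁻¹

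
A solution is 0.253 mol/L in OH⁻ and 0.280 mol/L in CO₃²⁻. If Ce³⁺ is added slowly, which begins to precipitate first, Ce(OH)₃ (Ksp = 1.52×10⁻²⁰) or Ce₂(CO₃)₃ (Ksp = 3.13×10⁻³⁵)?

The threshold for precipitation is Q = Ksp.
For Ce(OH)₃: [Ce³⁺] = (Ksp/[OH⁻]^3) = 9.39×10⁻¹⁹ mol/L
For Ce₂(CO₃)₃: [Ce³⁺] = (Ksp/[CO₃²⁻]^3)^(1/2) = 3.78×10⁻¹⁷ mol/L
Since Ce(OH)₃ needs less Ce³⁺ to reach saturation, it precipitates first.

Ce(OH)₃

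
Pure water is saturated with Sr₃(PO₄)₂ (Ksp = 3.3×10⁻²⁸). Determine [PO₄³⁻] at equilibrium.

Sr₃(PO₄)₂(s) ⇌ 3 Sr²⁺(aq) + 2 PO₄³⁻(aq)
With molar solubility s: [Sr²⁺] = 3s, [PO₄³⁻] = 2s.
Ksp = [Sr²⁺]^3[PO₄³⁻]^2 = (3s)^3 · (2s)^2 = 108s^5 = 3.3×10⁻²⁸
s = 1.3×10⁻⁶ mol L⁻¹
[PO₄³⁻] = 2s = 2.5×10⁻⁶ mol L⁻¹

2.5×10⁻⁶ M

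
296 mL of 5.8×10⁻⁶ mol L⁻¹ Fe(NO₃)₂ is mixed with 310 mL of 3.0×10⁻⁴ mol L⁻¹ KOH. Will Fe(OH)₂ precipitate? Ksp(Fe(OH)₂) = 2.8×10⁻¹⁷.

Yes

The combined volume is 606 mL.
[Fe²⁺] = (5.8×10⁻⁶)(296)/606 = 2.8×10⁻⁶ mol L⁻¹
[OH⁻] = (3.0×10⁻⁴)(310)/606 = 1.5×10⁻⁴ mol L⁻¹
Q = [Fe²⁺][OH⁻]^2 = 6.7×10⁻¹⁴
Because Q > Ksp (6.7×10⁻¹⁴ vs 2.8×10⁻¹⁷), a precipitate of Fe(OH)₂ forms.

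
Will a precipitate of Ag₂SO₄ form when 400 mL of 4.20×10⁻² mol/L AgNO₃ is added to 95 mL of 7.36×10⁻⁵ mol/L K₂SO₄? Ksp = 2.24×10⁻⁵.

The combined volume is 495 mL.
[Ag⁺] = (4.20×10⁻²)(400)/495 = 3.39×10⁻² mol/L
[SO₄²⁻] = (7.36×10⁻⁵)(95)/495 = 1.41×10⁻⁵ mol/L
Q = [Ag⁺]^2[SO₄²⁻] = 1.63×10⁻⁸
Since Q (1.63×10⁻⁸) is less than Ksp (2.24×10⁻⁵), no Ag₂SO₄ precipitates.

No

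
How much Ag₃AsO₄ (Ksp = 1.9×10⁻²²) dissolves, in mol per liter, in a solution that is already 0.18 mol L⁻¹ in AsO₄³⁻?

Ag₃AsO₄(s) ⇌ 3 Ag⁺(aq) + AsO₄³⁻(aq)
AsO₄³⁻ is already present at 0.18 mol L⁻¹. If s mol/L of Ag₃AsO₄ dissolves, [Ag⁺] = 3s while [AsO₄³⁻] ≈ 0.18 mol L⁻¹.
Ksp = [Ag⁺]^3[AsO₄³⁻] = (3s)^3(0.18)
(3s)^3 = 1.9×10⁻²² / (0.18) = 1.1×10⁻²¹
s = 3.4×10⁻⁸ mol L⁻¹

3.4×10⁻⁸ M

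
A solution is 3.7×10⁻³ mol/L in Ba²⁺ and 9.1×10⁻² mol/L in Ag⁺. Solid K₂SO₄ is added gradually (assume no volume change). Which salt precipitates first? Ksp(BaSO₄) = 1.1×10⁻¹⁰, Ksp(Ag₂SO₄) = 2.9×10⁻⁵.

Precipitation begins when Q = Ksp.
For BaSO₄: [SO₄²⁻] = (Ksp/[Ba²⁺]) = 3.0×10⁻⁸ mol/L
For Ag₂SO₄: [SO₄²⁻] = (Ksp/[Ag⁺]^2) = 3.5×10⁻³ mol/L
Since BaSO₄ needs less SO₄²⁻ to reach saturation, it precipitates first.

BaSO₄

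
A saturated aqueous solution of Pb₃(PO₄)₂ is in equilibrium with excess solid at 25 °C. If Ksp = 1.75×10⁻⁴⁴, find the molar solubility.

6.95×10⁻¹⁰ M

Pb₃(PO₄)₂(s) ⇌ 3 Pb²⁺(aq) + 2 PO₄³⁻(aq)
With molar solubility s: [Pb²⁺] = 3s, [PO₄³⁻] = 2s.
Ksp = [Pb²⁺]^3[PO₄³⁻]^2 = (3s)^3 · (2s)^2 = 108s^5
108s^5 = 1.75×10⁻⁴⁴  ⇒  s^5 = 1.62×10⁻⁴⁶
s = (1.62×10⁻⁴⁶)^(1/5) = 6.95×10⁻¹⁰ mol/L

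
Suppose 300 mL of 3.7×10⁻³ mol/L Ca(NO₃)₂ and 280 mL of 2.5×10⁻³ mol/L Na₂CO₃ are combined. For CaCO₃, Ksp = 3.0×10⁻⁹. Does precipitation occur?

Yes

After mixing, V = 300 mL + 280 mL = 580 mL.
[Ca²⁺] = (3.7×10⁻³)(300)/580 = 1.9×10⁻³ mol/L
[CO₃²⁻] = (2.5×10⁻³)(280)/580 = 1.2×10⁻³ mol/L
Q = [Ca²⁺][CO₃²⁻] = 2.3×10⁻⁶
Because Q > Ksp (2.3×10⁻⁶ vs 3.0×10⁻⁹), a precipitate of CaCO₃ forms.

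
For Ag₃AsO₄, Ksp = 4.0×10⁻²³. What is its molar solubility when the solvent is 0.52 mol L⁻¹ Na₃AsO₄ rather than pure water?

1.4×10⁻⁸ M

Ag₃AsO₄(s) ⇌ 3 Ag⁺(aq) + AsO₄³⁻(aq)
With AsO₄³⁻ already at 0.52 mol L⁻¹ and s small, take [AsO₄³⁻] ≈ 0.52 mol L⁻¹ and [Ag⁺] = 3s.
Ksp = [Ag⁺]^3[AsO₄³⁻] = (3s)^3(0.52)
(3s)^3 = 4.0×10⁻²³ / (0.52) = 7.7×10⁻²³
s = 1.4×10⁻⁸ mol L⁻¹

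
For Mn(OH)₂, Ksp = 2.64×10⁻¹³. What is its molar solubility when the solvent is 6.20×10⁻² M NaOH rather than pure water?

6.87×10⁻¹¹ M

Mn(OH)₂(s) ⇌ Mn²⁺(aq) + 2 OH⁻(aq)
OH⁻ is already present at 6.20×10⁻² M. If s mol/L of Mn(OH)₂ dissolves, [Mn²⁺] = s while [OH⁻] ≈ 6.20×10⁻² M.
Ksp = [Mn²⁺][OH⁻]^2 = s(6.20×10⁻²)^2
s = 2.64×10⁻¹³ / (6.20×10⁻²)^2 = 6.87×10⁻¹¹
s = 6.87×10⁻¹¹ M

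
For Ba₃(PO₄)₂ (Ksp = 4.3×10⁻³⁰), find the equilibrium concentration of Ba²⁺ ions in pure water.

Ba₃(PO₄)₂(s) ⇌ 3 Ba²⁺(aq) + 2 PO₄³⁻(aq)
Let s be the molar solubility. Then [Ba²⁺] = 3s and [PO₄³⁻] = 2s.
Ksp = [Ba²⁺]^3[PO₄³⁻]^2 = (3s)^3 · (2s)^2 = 108s^5 = 4.3×10⁻³⁰
s = 5.2×10⁻⁷ M
[Ba²⁺] = 3s = 1.6×10⁻⁶ M

1.6×10⁻⁶ M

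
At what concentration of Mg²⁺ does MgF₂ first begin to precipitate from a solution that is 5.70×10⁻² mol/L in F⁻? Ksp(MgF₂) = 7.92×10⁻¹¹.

The threshold for precipitation is Q = Ksp.
MgF₂(s) ⇌ Mg²⁺(aq) + 2 F⁻(aq)
Ksp = [Mg²⁺][F⁻]^2 = [Mg²⁺](5.70×10⁻²)^2
[Mg²⁺] = 7.92×10⁻¹¹ / (5.70×10⁻²)^2 = 2.44×10⁻⁸
[Mg²⁺] = 2.44×10⁻⁸ mol/L

2.44×10⁻⁸ M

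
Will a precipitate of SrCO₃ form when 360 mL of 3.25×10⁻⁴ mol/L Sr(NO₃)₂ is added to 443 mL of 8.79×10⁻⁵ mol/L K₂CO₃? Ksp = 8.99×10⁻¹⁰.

Yes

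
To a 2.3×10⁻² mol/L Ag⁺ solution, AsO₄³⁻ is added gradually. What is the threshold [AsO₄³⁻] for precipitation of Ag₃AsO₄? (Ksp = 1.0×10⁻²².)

8.2×10⁻¹⁸ M

Each salt precipitates once Q = Ksp for that salt.
Ag₃AsO₄(s) ⇌ 3 Ag⁺(aq) + AsO₄³⁻(aq)
Ksp = [Ag⁺]^3[AsO₄³⁻] = [AsO₄³⁻](2.3×10⁻²)^3
[AsO₄³⁻] = 1.0×10⁻²² / (2.3×10⁻²)^3 = 8.2×10⁻¹⁸
[AsO₄³⁻] = 8.2×10⁻¹⁸ mol/L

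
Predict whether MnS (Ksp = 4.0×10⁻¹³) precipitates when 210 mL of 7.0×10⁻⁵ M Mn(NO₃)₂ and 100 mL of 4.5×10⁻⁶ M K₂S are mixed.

Yes

Total volume after mixing = 210 + 100 = 310 mL.
[Mn²⁺] = (7.0×10⁻⁵)(210)/310 = 4.7×10⁻⁵ M
[S²⁻] = (4.5×10⁻⁶)(100)/310 = 1.5×10⁻⁶ M
Q = [Mn²⁺][S²⁻] = 6.9×10⁻¹¹
Because Q > Ksp (6.9×10⁻¹¹ vs 4.0×10⁻¹³), a precipitate of MnS forms.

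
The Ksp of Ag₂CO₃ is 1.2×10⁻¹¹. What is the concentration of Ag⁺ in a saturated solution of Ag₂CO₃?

2.9×10⁻⁴ M

Ag₂CO₃(s) ⇌ 2 Ag⁺(aq) + CO₃²⁻(aq)
If s mol/L of Ag₂CO₃ dissolves, [Ag⁺] = 2s and [CO₃²⁻] = s.
Ksp = [Ag⁺]^2[CO₃²⁻] = (2s)^2 · s = 4s^3 = 1.2×10⁻¹¹
s = 1.4×10⁻⁴ M
[Ag⁺] = 2s = 2.9×10⁻⁴ M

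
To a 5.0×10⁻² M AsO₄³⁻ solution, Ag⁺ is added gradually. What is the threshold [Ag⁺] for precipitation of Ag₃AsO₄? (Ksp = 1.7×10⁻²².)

1.5×10⁻⁷ M

The threshold for precipitation is Q = Ksp.
Ag₃AsO₄(s) ⇌ 3 Ag⁺(aq) + AsO₄³⁻(aq)
Ksp = [Ag⁺]^3[AsO₄³⁻] = [Ag⁺]^3(5.0×10⁻²)
[Ag⁺]^3 = 1.7×10⁻²² / (5.0×10⁻²) = 3.4×10⁻²¹
[Ag⁺] = 1.5×10⁻⁷ M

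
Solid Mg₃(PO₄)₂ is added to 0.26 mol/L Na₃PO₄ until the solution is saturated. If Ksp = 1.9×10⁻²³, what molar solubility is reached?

Mg₃(PO₄)₂(s) ⇌ 3 Mg²⁺(aq) + 2 PO₄³⁻(aq)
The solution already contains PO₄³⁻ at 0.26 mol/L. Let s be the molar solubility of Mg₃(PO₄)₂.
[PO₄³⁻] ≈ 0.26 mol/L (common ion dominates); [Mg²⁺] = 3s.
Ksp = [Mg²⁺]^3[PO₄³⁻]^2 = (3s)^3(0.26)^2
(3s)^3 = 1.9×10⁻²³ / (0.26)^2 = 2.8×10⁻²²
s = 2.2×10⁻⁸ mol/L

2.2×10⁻⁸ M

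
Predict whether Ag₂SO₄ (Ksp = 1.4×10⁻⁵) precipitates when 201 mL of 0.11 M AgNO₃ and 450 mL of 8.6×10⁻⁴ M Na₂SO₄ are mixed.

Total volume after mixing = 201 + 450 = 651 mL.
[Ag⁺] = (0.11)(201)/651 = 3.4×10⁻² M
[SO₄²⁻] = (8.6×10⁻⁴)(450)/651 = 5.9×10⁻⁴ M
Q = [Ag⁺]^2[SO₄²⁻] = 6.9×10⁻⁷
Q < Ksp (6.9×10⁻⁷ vs 1.4×10⁻⁵); the solution remains unsaturated and no precipitate forms.

No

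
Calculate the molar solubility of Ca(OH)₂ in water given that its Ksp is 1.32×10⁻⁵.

Ca(OH)₂(s) ⇌ Ca²⁺(aq) + 2 OH⁻(aq)
For each mole of Ca(OH)₂ that dissolves per liter, [Ca²⁺] = s and [OH⁻] = 2s; let s denote this solubility.
Ksp = [Ca²⁺][OH⁻]^2 = s · (2s)^2 = 4s^3
4s^3 = 1.32×10⁻⁵  ⇒  s^3 = 3.30×10⁻⁶
Taking the 3rd root, s = 1.49×10⁻² mol/L.

1.49×10⁻² M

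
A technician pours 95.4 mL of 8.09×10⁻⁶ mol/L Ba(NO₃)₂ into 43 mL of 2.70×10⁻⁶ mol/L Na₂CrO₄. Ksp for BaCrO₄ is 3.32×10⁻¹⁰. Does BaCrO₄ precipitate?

After mixing, V = 95.4 mL + 43 mL = 138.4 mL.
[Ba²⁺] = (8.09×10⁻⁶)(95.4)/138.4 = 5.58×10⁻⁶ mol/L
[CrO₄²⁻] = (2.70×10⁻⁶)(43)/138.4 = 8.39×10⁻⁷ mol/L
Q = [Ba²⁺][CrO₄²⁻] = 4.68×10⁻¹²
Q = 4.68×10⁻¹² < Ksp = 3.32×10⁻¹⁰, so the solution is unsaturated and no precipitate forms.

No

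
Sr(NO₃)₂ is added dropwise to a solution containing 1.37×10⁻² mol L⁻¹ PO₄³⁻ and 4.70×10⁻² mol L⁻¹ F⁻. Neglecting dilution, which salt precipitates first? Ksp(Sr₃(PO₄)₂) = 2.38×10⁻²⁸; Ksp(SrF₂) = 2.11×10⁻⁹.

Each salt precipitates once Q = Ksp for that salt.
For Sr₃(PO₄)₂: [Sr²⁺] = (Ksp/[PO₄³⁻]^2)^(1/3) = 1.08×10⁻⁸ mol L⁻¹
For SrF₂: [Sr²⁺] = (Ksp/[F⁻]^2) = 9.55×10⁻⁷ mol L⁻¹
Sr₃(PO₄)₂ requires the lower [Sr²⁺], so it precipitates first.

Sr₃(PO₄)₂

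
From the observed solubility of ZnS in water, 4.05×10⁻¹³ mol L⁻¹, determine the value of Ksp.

Ksp = 1.64×10⁻²⁵

ZnS(s) ⇌ Zn²⁺(aq) + S²⁻(aq)
Let s be the molar solubility. Then [Zn²⁺] = s and [S²⁻] = s.
Ksp = [Zn²⁺][S²⁻] = s · s = s^2
Ksp = (4.05×10⁻¹³)^2 = 1.64×10⁻²⁵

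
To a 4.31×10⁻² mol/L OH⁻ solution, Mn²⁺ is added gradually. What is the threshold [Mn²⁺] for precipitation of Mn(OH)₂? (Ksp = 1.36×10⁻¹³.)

Precipitation of each salt begins when its ion product equals Ksp.
Mn(OH)₂(s) ⇌ Mn²⁺(aq) + 2 OH⁻(aq)
Ksp = [Mn²⁺][OH⁻]^2 = [Mn²⁺](4.31×10⁻²)^2
[Mn²⁺] = 1.36×10⁻¹³ / (4.31×10⁻²)^2 = 7.32×10⁻¹¹
[Mn²⁺] = 7.32×10⁻¹¹ mol/L

7.32×10⁻¹¹ M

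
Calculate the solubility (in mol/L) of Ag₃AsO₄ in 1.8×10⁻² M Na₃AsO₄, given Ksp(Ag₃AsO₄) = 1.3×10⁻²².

6.4×10⁻⁸ M

Ag₃AsO₄(s) ⇌ 3 Ag⁺(aq) + AsO₄³⁻(aq)
AsO₄³⁻ is already present at 1.8×10⁻² M. If s mol/L of Ag₃AsO₄ dissolves, [Ag⁺] = 3s while [AsO₄³⁻] ≈ 1.8×10⁻² M.
Ksp = [Ag⁺]^3[AsO₄³⁻] = (3s)^3(1.8×10⁻²)
(3s)^3 = 1.3×10⁻²² / (1.8×10⁻²) = 7.2×10⁻²¹
s = 6.4×10⁻⁸ M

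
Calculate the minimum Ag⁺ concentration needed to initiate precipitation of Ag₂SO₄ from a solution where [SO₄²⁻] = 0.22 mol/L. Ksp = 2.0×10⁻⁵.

Each salt precipitates once Q = Ksp for that salt.
Ag₂SO₄(s) ⇌ 2 Ag⁺(aq) + SO₄²⁻(aq)
Ksp = [Ag⁺]^2[SO₄²⁻] = [Ag⁺]^2(0.22)
[Ag⁺]^2 = 2.0×10⁻⁵ / (0.22) = 9.1×10⁻⁵
[Ag⁺] = 9.5×10⁻³ mol/L

9.5×10⁻³ M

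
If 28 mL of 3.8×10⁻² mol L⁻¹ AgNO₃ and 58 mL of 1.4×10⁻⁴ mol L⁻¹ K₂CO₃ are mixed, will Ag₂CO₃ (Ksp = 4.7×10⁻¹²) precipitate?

Yes

The combined volume is 86 mL.
[Ag⁺] = (3.8×10⁻²)(28)/86 = 1.2×10⁻² mol L⁻¹
[CO₃²⁻] = (1.4×10⁻⁴)(58)/86 = 9.4×10⁻⁵ mol L⁻¹
Q = [Ag⁺]^2[CO₃²⁻] = 1.4×10⁻⁸
Q = 1.4×10⁻⁸ > Ksp = 4.7×10⁻¹², so the solution is supersaturated and Ag₂CO₃ precipitates.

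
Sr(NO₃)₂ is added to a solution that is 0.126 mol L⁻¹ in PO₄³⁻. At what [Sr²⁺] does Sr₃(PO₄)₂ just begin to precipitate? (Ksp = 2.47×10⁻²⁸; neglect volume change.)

2.50×10⁻⁹ M

The threshold for precipitation is Q = Ksp.
Sr₃(PO₄)₂(s) ⇌ 3 Sr²⁺(aq) + 2 PO₄³⁻(aq)
Ksp = [Sr²⁺]^3[PO₄³⁻]^2 = [Sr²⁺]^3(0.126)^2
[Sr²⁺]^3 = 2.47×10⁻²⁸ / (0.126)^2 = 1.56×10⁻²⁶
[Sr²⁺] = 2.50×10⁻⁹ mol L⁻¹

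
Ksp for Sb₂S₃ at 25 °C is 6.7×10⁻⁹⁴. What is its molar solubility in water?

Sb₂S₃(s) ⇌ 2 Sb³⁺(aq) + 3 S²⁻(aq)
With molar solubility s: [Sb³⁺] = 2s, [S²⁻] = 3s.
Ksp = [Sb³⁺]^2[S²⁻]^3 = (2s)^2 · (3s)^3 = 108s^5
108s^5 = 6.7×10⁻⁹⁴  ⇒  s^5 = 6.2×10⁻⁹⁶
s = (6.2×10⁻⁹⁶)^(1/5) = 9.1×10⁻²⁰ mol/L

9.1×10⁻²⁰ M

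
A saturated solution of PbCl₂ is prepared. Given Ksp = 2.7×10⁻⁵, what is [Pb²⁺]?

PbCl₂(s) ⇌ Pb²⁺(aq) + 2 Cl⁻(aq)
Let s be the molar solubility. Then [Pb²⁺] = s and [Cl⁻] = 2s.
Ksp = [Pb²⁺][Cl⁻]^2 = s · (2s)^2 = 4s^3 = 2.7×10⁻⁵
s = 1.9×10⁻² mol L⁻¹
[Pb²⁺] = s = 1.9×10⁻² mol L⁻¹

1.9×10⁻² M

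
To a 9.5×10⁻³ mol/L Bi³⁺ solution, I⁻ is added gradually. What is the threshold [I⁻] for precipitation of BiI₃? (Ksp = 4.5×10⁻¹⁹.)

The threshold for precipitation is Q = Ksp.
BiI₃(s) ⇌ Bi³⁺(aq) + 3 I⁻(aq)
Ksp = [Bi³⁺][I⁻]^3 = [I⁻]^3(9.5×10⁻³)
[I⁻]^3 = 4.5×10⁻¹⁹ / (9.5×10⁻³) = 4.7×10⁻¹⁷
[I⁻] = 3.6×10⁻⁶ mol/L

3.6×10⁻⁶ M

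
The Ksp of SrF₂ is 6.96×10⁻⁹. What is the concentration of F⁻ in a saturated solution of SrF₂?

2.41×10⁻³ M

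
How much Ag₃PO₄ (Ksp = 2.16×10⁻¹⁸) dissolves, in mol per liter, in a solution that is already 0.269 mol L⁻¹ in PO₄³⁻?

6.67×10⁻⁷ M

Ag₃PO₄(s) ⇌ 3 Ag⁺(aq) + PO₄³⁻(aq)
Let s be the solubility of Ag₃PO₄ here. The common ion gives [PO₄³⁻] ≈ 0.269 mol L⁻¹, and [Ag⁺] = 3s.
Ksp = [Ag⁺]^3[PO₄³⁻] = (3s)^3(0.269)
(3s)^3 = 2.16×10⁻¹⁸ / (0.269) = 8.03×10⁻¹⁸
s = 6.67×10⁻⁷ mol L⁻¹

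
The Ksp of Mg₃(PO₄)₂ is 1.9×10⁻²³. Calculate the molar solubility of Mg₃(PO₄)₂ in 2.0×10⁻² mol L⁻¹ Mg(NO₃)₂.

7.7×10⁻¹⁰ M

Mg₃(PO₄)₂(s) ⇌ 3 Mg²⁺(aq) + 2 PO₄³⁻(aq)
Mg²⁺ is already present at 2.0×10⁻² mol L⁻¹. If s mol/L of Mg₃(PO₄)₂ dissolves, [PO₄³⁻] = 2s while [Mg²⁺] ≈ 2.0×10⁻² mol L⁻¹.
Ksp = [Mg²⁺]^3[PO₄³⁻]^2 = (2.0×10⁻²)^3(2s)^2
(2s)^2 = 1.9×10⁻²³ / (2.0×10⁻²)^3 = 2.4×10⁻¹⁸
s = 7.7×10⁻¹⁰ mol L⁻¹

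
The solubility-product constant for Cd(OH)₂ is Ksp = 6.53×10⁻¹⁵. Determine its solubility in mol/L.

1.18×10⁻⁵ M

Cd(OH)₂(s) ⇌ Cd²⁺(aq) + 2 OH⁻(aq)
For each mole of Cd(OH)₂ that dissolves per liter, [Cd²⁺] = s and [OH⁻] = 2s; let s denote this solubility.
Ksp = [Cd²⁺][OH⁻]^2 = s · (2s)^2 = 4s^3
4s^3 = 6.53×10⁻¹⁵  ⇒  s^3 = 1.63×10⁻¹⁵
s = (1.63×10⁻¹⁵)^(1/3) = 1.18×10⁻⁵ M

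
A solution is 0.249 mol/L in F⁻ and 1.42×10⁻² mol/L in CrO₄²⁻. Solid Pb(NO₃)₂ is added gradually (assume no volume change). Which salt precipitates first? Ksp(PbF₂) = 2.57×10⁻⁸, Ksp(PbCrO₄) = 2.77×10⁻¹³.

Precipitation begins when Q = Ksp.
For PbF₂: [Pb²⁺] = (Ksp/[F⁻]^2) = 4.15×10⁻⁷ mol/L
For PbCrO₄: [Pb²⁺] = (Ksp/[CrO₄²⁻]) = 1.95×10⁻¹¹ mol/L
PbCrO₄ requires the lower [Pb²⁺], so it precipitates first.

PbCrO₄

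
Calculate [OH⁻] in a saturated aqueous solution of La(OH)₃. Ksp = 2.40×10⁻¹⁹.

La(OH)₃(s) ⇌ La³⁺(aq) + 3 OH⁻(aq)
Let s be the molar solubility. Then [La³⁺] = s and [OH⁻] = 3s.
Ksp = [La³⁺][OH⁻]^3 = s · (3s)^3 = 27s^4 = 2.40×10⁻¹⁹
s = 9.71×10⁻⁶ mol L⁻¹
[OH⁻] = 3s = 2.91×10⁻⁵ mol L⁻¹

2.91×10⁻⁵ M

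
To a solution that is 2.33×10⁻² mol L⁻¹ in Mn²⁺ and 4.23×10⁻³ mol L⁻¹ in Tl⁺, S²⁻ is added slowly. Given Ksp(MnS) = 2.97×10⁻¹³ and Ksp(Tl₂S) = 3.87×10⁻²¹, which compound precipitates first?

Tl₂S

Each salt precipitates once Q = Ksp for that salt.
For MnS: [S²⁻] = (Ksp/[Mn²⁺]) = 1.27×10⁻¹¹ mol L⁻¹
For Tl₂S: [S²⁻] = (Ksp/[Tl⁺]^2) = 2.16×10⁻¹⁶ mol L⁻¹
The smaller threshold [S²⁻] is reached first, so Tl₂S precipitates first.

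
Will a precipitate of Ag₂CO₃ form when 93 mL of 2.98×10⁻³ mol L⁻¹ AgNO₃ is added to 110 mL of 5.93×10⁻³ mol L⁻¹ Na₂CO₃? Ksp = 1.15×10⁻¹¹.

The combined volume is 203 mL.
[Ag⁺] = (2.98×10⁻³)(93)/203 = 1.37×10⁻³ mol L⁻¹
[CO₃²⁻] = (5.93×10⁻³)(110)/203 = 3.21×10⁻³ mol L⁻¹
Q = [Ag⁺]^2[CO₃²⁻] = 5.99×10⁻⁹
Since Q (5.99×10⁻⁹) exceeds Ksp (1.15×10⁻¹¹), Ag₂CO₃ will precipitate.

Yes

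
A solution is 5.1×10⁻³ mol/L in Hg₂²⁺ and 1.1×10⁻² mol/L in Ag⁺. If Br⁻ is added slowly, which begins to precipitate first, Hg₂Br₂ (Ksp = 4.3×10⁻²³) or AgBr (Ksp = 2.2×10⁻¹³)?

AgBr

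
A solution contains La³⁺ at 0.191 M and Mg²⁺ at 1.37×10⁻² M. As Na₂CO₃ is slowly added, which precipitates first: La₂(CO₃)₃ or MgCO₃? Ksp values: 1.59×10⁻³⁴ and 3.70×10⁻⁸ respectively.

La₂(CO₃)₃

The threshold for precipitation is Q = Ksp.
For La₂(CO₃)₃: [CO₃²⁻] = (Ksp/[La³⁺]^2)^(1/3) = 1.63×10⁻¹¹ M
For MgCO₃: [CO₃²⁻] = (Ksp/[Mg²⁺]) = 2.70×10⁻⁶ M
The smaller threshold [CO₃²⁻] is reached first, so La₂(CO₃)₃ precipitates first.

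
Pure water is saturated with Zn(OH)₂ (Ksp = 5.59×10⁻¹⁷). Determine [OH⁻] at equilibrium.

4.82×10⁻⁶ M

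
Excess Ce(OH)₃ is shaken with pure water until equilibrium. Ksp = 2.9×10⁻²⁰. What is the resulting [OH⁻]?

Ce(OH)₃(s) ⇌ Ce³⁺(aq) + 3 OH⁻(aq)
Call the molar solubility s, so that [Ce³⁺] = s and [OH⁻] = 3s.
Ksp = [Ce³⁺][OH⁻]^3 = s · (3s)^3 = 27s^4 = 2.9×10⁻²⁰
s = 5.7×10⁻⁶ mol L⁻¹
[OH⁻] = 3s = 1.7×10⁻⁵ mol L⁻¹

1.7×10⁻⁵ M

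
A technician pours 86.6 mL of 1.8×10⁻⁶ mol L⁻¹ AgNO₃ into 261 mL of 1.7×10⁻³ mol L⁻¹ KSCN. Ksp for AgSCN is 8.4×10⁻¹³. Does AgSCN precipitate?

Yes

The combined volume is 347.6 mL.
[Ag⁺] = (1.8×10⁻⁶)(86.6)/347.6 = 4.5×10⁻⁷ mol L⁻¹
[SCN⁻] = (1.7×10⁻³)(261)/347.6 = 1.3×10⁻³ mol L⁻¹
Q = [Ag⁺][SCN⁻] = 5.7×10⁻¹⁰
Because Q > Ksp (5.7×10⁻¹⁰ vs 8.4×10⁻¹³), a precipitate of AgSCN forms.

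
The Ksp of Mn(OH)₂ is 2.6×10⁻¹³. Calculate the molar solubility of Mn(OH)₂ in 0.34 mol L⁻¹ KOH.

2.2×10⁻¹² M

Mn(OH)₂(s) ⇌ Mn²⁺(aq) + 2 OH⁻(aq)
The solution already contains OH⁻ at 0.34 mol L⁻¹. Let s be the molar solubility of Mn(OH)₂.
[OH⁻] ≈ 0.34 mol L⁻¹ (common ion dominates); [Mn²⁺] = s.
Ksp = [Mn²⁺][OH⁻]^2 = s(0.34)^2
s = 2.6×10⁻¹³ / (0.34)^2 = 2.2×10⁻¹²
s = 2.2×10⁻¹² mol L⁻¹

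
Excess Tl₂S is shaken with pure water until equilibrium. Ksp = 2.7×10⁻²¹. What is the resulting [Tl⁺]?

1.8×10⁻⁷ M

Tl₂S(s) ⇌ 2 Tl⁺(aq) + S²⁻(aq)
Let s be the molar solubility. Then [Tl⁺] = 2s and [S²⁻] = s.
Ksp = [Tl⁺]^2[S²⁻] = (2s)^2 · s = 4s^3 = 2.7×10⁻²¹
s = 8.8×10⁻⁸ mol L⁻¹
[Tl⁺] = 2s = 1.8×10⁻⁷ mol L⁻¹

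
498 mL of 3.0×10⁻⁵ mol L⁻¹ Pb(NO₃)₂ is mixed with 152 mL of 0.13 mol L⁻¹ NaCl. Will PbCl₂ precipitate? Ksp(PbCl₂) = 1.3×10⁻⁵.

No

The combined volume is 650 mL.
[Pb²⁺] = (3.0×10⁻⁵)(498)/650 = 2.3×10⁻⁵ mol L⁻¹
[Cl⁻] = (0.13)(152)/650 = 3.0×10⁻² mol L⁻¹
Q = [Pb²⁺][Cl⁻]^2 = 2.1×10⁻⁸
Q < Ksp (2.1×10⁻⁸ vs 1.3×10⁻⁵); the solution remains unsaturated and no precipitate forms.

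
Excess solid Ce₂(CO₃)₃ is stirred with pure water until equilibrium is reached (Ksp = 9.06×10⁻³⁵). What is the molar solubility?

6.09×10⁻⁸ M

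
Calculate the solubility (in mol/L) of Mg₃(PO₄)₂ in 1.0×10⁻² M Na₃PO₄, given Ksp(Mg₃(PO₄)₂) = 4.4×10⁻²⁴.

1.2×10⁻⁷ M

Mg₃(PO₄)₂(s) ⇌ 3 Mg²⁺(aq) + 2 PO₄³⁻(aq)
PO₄³⁻ is already present at 1.0×10⁻² M. If s mol/L of Mg₃(PO₄)₂ dissolves, [Mg²⁺] = 3s while [PO₄³⁻] ≈ 1.0×10⁻² M.
Ksp = [Mg²⁺]^3[PO₄³⁻]^2 = (3s)^3(1.0×10⁻²)^2
(3s)^3 = 4.4×10⁻²⁴ / (1.0×10⁻²)^2 = 4.4×10⁻²⁰
s = 1.2×10⁻⁷ M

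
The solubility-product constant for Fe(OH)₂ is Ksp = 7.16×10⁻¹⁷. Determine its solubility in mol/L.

Fe(OH)₂(s) ⇌ Fe²⁺(aq) + 2 OH⁻(aq)
Let s be the molar solubility. Then [Fe²⁺] = s and [OH⁻] = 2s.
Ksp = [Fe²⁺][OH⁻]^2 = s · (2s)^2 = 4s^3
4s^3 = 7.16×10⁻¹⁷  ⇒  s^3 = 1.79×10⁻¹⁷
Taking the 3rd root, s = 2.62×10⁻⁶ mol L⁻¹.

2.62×10⁻⁶ M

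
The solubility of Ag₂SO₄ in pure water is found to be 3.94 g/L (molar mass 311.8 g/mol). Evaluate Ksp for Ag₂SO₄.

Ksp = 8.07×10⁻⁶

Convert to molarity: s = 3.94 / 311.8 = 1.2636×10⁻² mol/L
Ag₂SO₄(s) ⇌ 2 Ag⁺(aq) + SO₄²⁻(aq)
Call the molar solubility s, so that [Ag⁺] = 2s and [SO₄²⁻] = s.
Ksp = [Ag⁺]^2[SO₄²⁻] = (2s)^2 · s = 4s^3
Ksp = 4 × (1.2636×10⁻²)^3 = 8.07×10⁻⁶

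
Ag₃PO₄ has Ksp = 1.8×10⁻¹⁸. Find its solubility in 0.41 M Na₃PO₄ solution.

5.5×10⁻⁷ M

Ag₃PO₄(s) ⇌ 3 Ag⁺(aq) + PO₄³⁻(aq)
PO₄³⁻ is already present at 0.41 M. If s mol/L of Ag₃PO₄ dissolves, [Ag⁺] = 3s while [PO₄³⁻] ≈ 0.41 M.
Ksp = [Ag⁺]^3[PO₄³⁻] = (3s)^3(0.41)
(3s)^3 = 1.8×10⁻¹⁸ / (0.41) = 4.4×10⁻¹⁸
s = 5.5×10⁻⁷ M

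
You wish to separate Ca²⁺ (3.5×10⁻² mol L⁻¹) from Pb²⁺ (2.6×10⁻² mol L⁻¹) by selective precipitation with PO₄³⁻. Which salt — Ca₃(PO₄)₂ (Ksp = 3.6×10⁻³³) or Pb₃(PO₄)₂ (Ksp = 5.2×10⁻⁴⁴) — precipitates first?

Pb₃(PO₄)₂

Precipitation begins when Q = Ksp.
For Ca₃(PO₄)₂: [PO₄³⁻] = (Ksp/[Ca²⁺]^3)^(1/2) = 9.2×10⁻¹⁵ mol L⁻¹
For Pb₃(PO₄)₂: [PO₄³⁻] = (Ksp/[Pb²⁺]^3)^(1/2) = 5.4×10⁻²⁰ mol L⁻¹
Since Pb₃(PO₄)₂ needs less PO₄³⁻ to reach saturation, it precipitates first.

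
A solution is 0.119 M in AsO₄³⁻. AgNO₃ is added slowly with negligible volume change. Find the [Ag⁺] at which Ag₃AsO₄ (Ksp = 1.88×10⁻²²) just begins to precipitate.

Precipitation of each salt begins when its ion product equals Ksp.
Ag₃AsO₄(s) ⇌ 3 Ag⁺(aq) + AsO₄³⁻(aq)
Ksp = [Ag⁺]^3[AsO₄³⁻] = [Ag⁺]^3(0.119)
[Ag⁺]^3 = 1.88×10⁻²² / (0.119) = 1.58×10⁻²¹
[Ag⁺] = 1.16×10⁻⁷ M

1.16×10⁻⁷ M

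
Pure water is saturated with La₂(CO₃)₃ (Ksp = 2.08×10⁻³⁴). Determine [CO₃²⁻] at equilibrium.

2.16×10⁻⁷ M

La₂(CO₃)₃(s) ⇌ 2 La³⁺(aq) + 3 CO₃²⁻(aq)
Let s be the molar solubility. Then [La³⁺] = 2s and [CO₃²⁻] = 3s.
Ksp = [La³⁺]^2[CO₃²⁻]^3 = (2s)^2 · (3s)^3 = 108s^5 = 2.08×10⁻³⁴
s = 7.19×10⁻⁸ mol/L
[CO₃²⁻] = 3s = 2.16×10⁻⁷ mol/L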